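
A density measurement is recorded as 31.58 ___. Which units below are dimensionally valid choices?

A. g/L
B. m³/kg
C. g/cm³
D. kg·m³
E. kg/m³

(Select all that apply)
A, C, E

density has SI base units: kg / m^3

Checking each option against kg / m^3:
  A. g/L: ✓ matches
  B. m³/kg: ✗ does not match
  C. g/cm³: ✓ matches
  D. kg·m³: ✗ does not match
  E. kg/m³: ✓ matches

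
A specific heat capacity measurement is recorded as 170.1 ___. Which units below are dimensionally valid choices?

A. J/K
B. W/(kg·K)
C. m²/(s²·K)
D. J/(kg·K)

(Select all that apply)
C, D

specific heat capacity has SI base units: m^2 / (s^2 * K)

Checking each option against m^2 / (s^2 * K):
  A. J/K: ✗ does not match
  B. W/(kg·K): ✗ does not match
  C. m²/(s²·K): ✓ matches
  D. J/(kg·K): ✓ matches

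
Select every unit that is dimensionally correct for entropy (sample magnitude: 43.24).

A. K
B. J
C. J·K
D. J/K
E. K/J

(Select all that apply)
D

entropy has SI base units: kg * m^2 / (s^2 * K)

Checking each option against kg * m^2 / (s^2 * K):
  A. K: ✗ does not match
  B. J: ✗ does not match
  C. J·K: ✗ does not match
  D. J/K: ✓ matches
  E. K/J: ✗ does not match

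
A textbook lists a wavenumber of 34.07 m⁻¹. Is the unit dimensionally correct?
Yes

wavenumber has SI base units: 1 / m
m⁻¹ reduces to the same SI base units, so it is a valid unit for wavenumber.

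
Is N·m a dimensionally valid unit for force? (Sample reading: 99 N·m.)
No

force has SI base units: kg * m / s^2
N·m does NOT reduce to kg * m / s^2; a valid unit for force would be e.g. N.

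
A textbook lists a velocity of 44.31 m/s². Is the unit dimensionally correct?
No

velocity has SI base units: m / s
m/s² does NOT reduce to m / s; a valid unit for velocity would be e.g. m/s.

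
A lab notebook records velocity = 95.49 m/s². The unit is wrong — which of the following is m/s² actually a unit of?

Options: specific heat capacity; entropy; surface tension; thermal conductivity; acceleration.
acceleration

velocity should have units dimensionally equivalent to m / s (e.g. m/s).
The given unit 'm/s²' reduces to m / s^2. Of the listed options, that is the dimensionality of acceleration.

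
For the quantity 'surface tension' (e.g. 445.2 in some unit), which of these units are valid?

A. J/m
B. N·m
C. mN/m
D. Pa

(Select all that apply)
C

surface tension has SI base units: kg / s^2

Checking each option against kg / s^2:
  A. J/m: ✗ does not match
  B. N·m: ✗ does not match
  C. mN/m: ✓ matches
  D. Pa: ✗ does not match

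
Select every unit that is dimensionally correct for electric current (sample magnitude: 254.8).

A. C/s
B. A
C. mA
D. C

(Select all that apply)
A, B, C

electric current has SI base units: A

Checking each option against A:
  A. C/s: ✓ matches
  B. A: ✓ matches
  C. mA: ✓ matches
  D. C: ✗ does not match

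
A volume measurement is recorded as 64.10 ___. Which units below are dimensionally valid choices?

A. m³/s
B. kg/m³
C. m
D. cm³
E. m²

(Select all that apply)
D

volume has SI base units: m^3

Checking each option against m^3:
  A. m³/s: ✗ does not match
  B. kg/m³: ✗ does not match
  C. m: ✗ does not match
  D. cm³: ✓ matches
  E. m²: ✗ does not match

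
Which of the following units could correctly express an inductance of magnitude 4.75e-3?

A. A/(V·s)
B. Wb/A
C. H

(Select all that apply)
B, C

inductance has SI base units: kg * m^2 / (A^2 * s^2)

Checking each option against kg * m^2 / (A^2 * s^2):
  A. A/(V·s): ✗ does not match
  B. Wb/A: ✓ matches
  C. H: ✓ matches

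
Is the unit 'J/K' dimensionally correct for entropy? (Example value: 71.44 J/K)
Yes

entropy has SI base units: kg * m^2 / (s^2 * K)
J/K reduces to the same SI base units, so it is a valid unit for entropy.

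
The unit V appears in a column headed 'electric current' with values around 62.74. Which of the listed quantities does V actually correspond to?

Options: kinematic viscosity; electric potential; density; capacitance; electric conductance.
electric potential

electric current should have units dimensionally equivalent to A (e.g. A).
The given unit 'V' reduces to kg * m^2 / (A * s^3). Of the listed options, that is the dimensionality of electric potential.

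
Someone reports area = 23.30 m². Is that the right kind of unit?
Yes

area has SI base units: m^2
m² reduces to the same SI base units, so it is a valid unit for area.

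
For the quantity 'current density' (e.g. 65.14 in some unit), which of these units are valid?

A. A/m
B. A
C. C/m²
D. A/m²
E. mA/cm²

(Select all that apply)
D, E

current density has SI base units: A / m^2

Checking each option against A / m^2:
  A. A/m: ✗ does not match
  B. A: ✗ does not match
  C. C/m²: ✗ does not match
  D. A/m²: ✓ matches
  E. mA/cm²: ✓ matches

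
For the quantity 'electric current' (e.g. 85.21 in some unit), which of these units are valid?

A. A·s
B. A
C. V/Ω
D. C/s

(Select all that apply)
B, C, D

electric current has SI base units: A

Checking each option against A:
  A. A·s: ✗ does not match
  B. A: ✓ matches
  C. V/Ω: ✓ matches
  D. C/s: ✓ matches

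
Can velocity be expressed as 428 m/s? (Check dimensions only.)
Yes

velocity has SI base units: m / s
m/s reduces to the same SI base units, so it is a valid unit for velocity.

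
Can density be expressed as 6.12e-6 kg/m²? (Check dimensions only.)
No

density has SI base units: kg / m^3
kg/m² does NOT reduce to kg / m^3; a valid unit for density would be e.g. kg/m³.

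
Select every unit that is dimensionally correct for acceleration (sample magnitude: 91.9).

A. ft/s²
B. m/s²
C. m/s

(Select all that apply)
A, B

acceleration has SI base units: m / s^2

Checking each option against m / s^2:
  A. ft/s²: ✓ matches
  B. m/s²: ✓ matches
  C. m/s: ✗ does not match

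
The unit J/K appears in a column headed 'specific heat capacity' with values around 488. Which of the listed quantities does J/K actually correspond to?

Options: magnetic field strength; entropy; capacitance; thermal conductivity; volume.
entropy

specific heat capacity should have units dimensionally equivalent to m^2 / (s^2 * K) (e.g. J/(kg·K)).
The given unit 'J/K' reduces to kg * m^2 / (s^2 * K). Of the listed options, that is the dimensionality of entropy.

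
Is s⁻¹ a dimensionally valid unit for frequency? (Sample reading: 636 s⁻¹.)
Yes

frequency has SI base units: 1 / s
s⁻¹ reduces to the same SI base units, so it is a valid unit for frequency.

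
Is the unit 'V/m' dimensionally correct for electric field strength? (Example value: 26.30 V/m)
Yes

electric field strength has SI base units: kg * m / (A * s^3)
V/m reduces to the same SI base units, so it is a valid unit for electric field strength.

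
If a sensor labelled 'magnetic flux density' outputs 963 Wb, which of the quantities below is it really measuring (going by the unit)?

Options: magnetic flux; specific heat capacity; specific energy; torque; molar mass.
magnetic flux

magnetic flux density should have units dimensionally equivalent to kg / (A * s^2) (e.g. T).
The given unit 'Wb' reduces to kg * m^2 / (A * s^2). Of the listed options, that is the dimensionality of magnetic flux.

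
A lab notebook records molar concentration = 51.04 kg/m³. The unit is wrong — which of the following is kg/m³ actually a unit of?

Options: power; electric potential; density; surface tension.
density

molar concentration should have units dimensionally equivalent to mol / m^3 (e.g. mol/m³).
The given unit 'kg/m³' reduces to kg / m^3. Of the listed options, that is the dimensionality of density.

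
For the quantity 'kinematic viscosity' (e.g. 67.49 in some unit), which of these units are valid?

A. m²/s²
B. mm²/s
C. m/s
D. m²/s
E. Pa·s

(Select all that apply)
B, D

kinematic viscosity has SI base units: m^2 / s

Checking each option against m^2 / s:
  A. m²/s²: ✗ does not match
  B. mm²/s: ✓ matches
  C. m/s: ✗ does not match
  D. m²/s: ✓ matches
  E. Pa·s: ✗ does not match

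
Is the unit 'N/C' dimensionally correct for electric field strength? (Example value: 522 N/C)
Yes

electric field strength has SI base units: kg * m / (A * s^3)
N/C reduces to the same SI base units, so it is a valid unit for electric field strength.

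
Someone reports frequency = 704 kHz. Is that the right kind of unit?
Yes

frequency has SI base units: 1 / s
kHz reduces to the same SI base units, so it is a valid unit for frequency.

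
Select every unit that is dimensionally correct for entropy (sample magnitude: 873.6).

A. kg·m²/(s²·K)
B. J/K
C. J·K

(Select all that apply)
A, B

entropy has SI base units: kg * m^2 / (s^2 * K)

Checking each option against kg * m^2 / (s^2 * K):
  A. kg·m²/(s²·K): ✓ matches
  B. J/K: ✓ matches
  C. J·K: ✗ does not match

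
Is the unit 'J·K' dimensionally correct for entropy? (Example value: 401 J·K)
No

entropy has SI base units: kg * m^2 / (s^2 * K)
J·K does NOT reduce to kg * m^2 / (s^2 * K); a valid unit for entropy would be e.g. J/K.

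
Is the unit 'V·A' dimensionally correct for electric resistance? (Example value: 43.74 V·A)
No

electric resistance has SI base units: kg * m^2 / (A^2 * s^3)
V·A does NOT reduce to kg * m^2 / (A^2 * s^3); a valid unit for electric resistance would be e.g. Ω.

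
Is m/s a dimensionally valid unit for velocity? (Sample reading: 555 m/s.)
Yes

velocity has SI base units: m / s
m/s reduces to the same SI base units, so it is a valid unit for velocity.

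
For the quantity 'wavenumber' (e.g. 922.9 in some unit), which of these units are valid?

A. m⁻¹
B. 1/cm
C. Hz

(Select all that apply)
A, B

wavenumber has SI base units: 1 / m

Checking each option against 1 / m:
  A. m⁻¹: ✓ matches
  B. 1/cm: ✓ matches
  C. Hz: ✗ does not match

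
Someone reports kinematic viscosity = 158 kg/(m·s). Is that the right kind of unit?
No

kinematic viscosity has SI base units: m^2 / s
kg/(m·s) does NOT reduce to m^2 / s; a valid unit for kinematic viscosity would be e.g. m²/s.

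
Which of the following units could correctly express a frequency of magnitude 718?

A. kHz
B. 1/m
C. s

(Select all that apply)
A

frequency has SI base units: 1 / s

Checking each option against 1 / s:
  A. kHz: ✓ matches
  B. 1/m: ✗ does not match
  C. s: ✗ does not match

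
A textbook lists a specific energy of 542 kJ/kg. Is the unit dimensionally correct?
Yes

specific energy has SI base units: m^2 / s^2
kJ/kg reduces to the same SI base units, so it is a valid unit for specific energy.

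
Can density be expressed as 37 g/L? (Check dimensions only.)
Yes

density has SI base units: kg / m^3
g/L reduces to the same SI base units, so it is a valid unit for density.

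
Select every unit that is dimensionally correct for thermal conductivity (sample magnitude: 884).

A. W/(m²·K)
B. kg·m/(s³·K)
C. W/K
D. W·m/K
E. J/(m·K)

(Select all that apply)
B

thermal conductivity has SI base units: kg * m / (s^3 * K)

Checking each option against kg * m / (s^3 * K):
  A. W/(m²·K): ✗ does not match
  B. kg·m/(s³·K): ✓ matches
  C. W/K: ✗ does not match
  D. W·m/K: ✗ does not match
  E. J/(m·K): ✗ does not match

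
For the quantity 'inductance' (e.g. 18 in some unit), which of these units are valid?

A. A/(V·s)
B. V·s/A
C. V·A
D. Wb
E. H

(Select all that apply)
B, E

inductance has SI base units: kg * m^2 / (A^2 * s^2)

Checking each option against kg * m^2 / (A^2 * s^2):
  A. A/(V·s): ✗ does not match
  B. V·s/A: ✓ matches
  C. V·A: ✗ does not match
  D. Wb: ✗ does not match
  E. H: ✓ matches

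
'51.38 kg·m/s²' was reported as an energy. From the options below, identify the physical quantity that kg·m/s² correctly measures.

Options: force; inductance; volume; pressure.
force

energy should have units dimensionally equivalent to kg * m^2 / s^2 (e.g. J).
The given unit 'kg·m/s²' reduces to kg * m / s^2. Of the listed options, that is the dimensionality of force.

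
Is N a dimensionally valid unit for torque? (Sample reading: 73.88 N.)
No

torque has SI base units: kg * m^2 / s^2
N does NOT reduce to kg * m^2 / s^2; a valid unit for torque would be e.g. N·m.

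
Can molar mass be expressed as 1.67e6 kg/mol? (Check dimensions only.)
Yes

molar mass has SI base units: kg / mol
kg/mol reduces to the same SI base units, so it is a valid unit for molar mass.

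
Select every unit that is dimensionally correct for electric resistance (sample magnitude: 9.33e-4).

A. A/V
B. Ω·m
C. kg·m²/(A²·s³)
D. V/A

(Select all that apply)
C, D

electric resistance has SI base units: kg * m^2 / (A^2 * s^3)

Checking each option against kg * m^2 / (A^2 * s^3):
  A. A/V: ✗ does not match
  B. Ω·m: ✗ does not match
  C. kg·m²/(A²·s³): ✓ matches
  D. V/A: ✓ matches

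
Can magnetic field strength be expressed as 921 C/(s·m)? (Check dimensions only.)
Yes

magnetic field strength has SI base units: A / m
C/(s·m) reduces to the same SI base units, so it is a valid unit for magnetic field strength.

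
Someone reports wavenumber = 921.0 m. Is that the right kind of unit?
No

wavenumber has SI base units: 1 / m
m does NOT reduce to 1 / m; a valid unit for wavenumber would be e.g. 1/m.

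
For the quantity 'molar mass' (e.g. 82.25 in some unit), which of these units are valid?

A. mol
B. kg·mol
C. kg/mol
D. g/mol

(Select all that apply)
C, D

molar mass has SI base units: kg / mol

Checking each option against kg / mol:
  A. mol: ✗ does not match
  B. kg·mol: ✗ does not match
  C. kg/mol: ✓ matches
  D. g/mol: ✓ matches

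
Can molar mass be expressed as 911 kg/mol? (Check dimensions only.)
Yes

molar mass has SI base units: kg / mol
kg/mol reduces to the same SI base units, so it is a valid unit for molar mass.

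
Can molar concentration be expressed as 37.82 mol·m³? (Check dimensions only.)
No

molar concentration has SI base units: mol / m^3
mol·m³ does NOT reduce to mol / m^3; a valid unit for molar concentration would be e.g. mol/m³.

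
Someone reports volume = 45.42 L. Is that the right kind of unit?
Yes

volume has SI base units: m^3
L reduces to the same SI base units, so it is a valid unit for volume.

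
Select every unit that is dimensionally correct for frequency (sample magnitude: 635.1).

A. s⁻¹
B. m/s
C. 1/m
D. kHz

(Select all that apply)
A, D

frequency has SI base units: 1 / s

Checking each option against 1 / s:
  A. s⁻¹: ✓ matches
  B. m/s: ✗ does not match
  C. 1/m: ✗ does not match
  D. kHz: ✓ matches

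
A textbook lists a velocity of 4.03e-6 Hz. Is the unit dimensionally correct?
No

velocity has SI base units: m / s
Hz does NOT reduce to m / s; a valid unit for velocity would be e.g. m/s.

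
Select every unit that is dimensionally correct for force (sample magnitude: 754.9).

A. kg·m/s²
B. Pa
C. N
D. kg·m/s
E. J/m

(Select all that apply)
A, C, E

force has SI base units: kg * m / s^2

Checking each option against kg * m / s^2:
  A. kg·m/s²: ✓ matches
  B. Pa: ✗ does not match
  C. N: ✓ matches
  D. kg·m/s: ✗ does not match
  E. J/m: ✓ matches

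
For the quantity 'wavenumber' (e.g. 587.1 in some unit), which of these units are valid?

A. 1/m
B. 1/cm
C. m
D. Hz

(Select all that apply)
A, B

wavenumber has SI base units: 1 / m

Checking each option against 1 / m:
  A. 1/m: ✓ matches
  B. 1/cm: ✓ matches
  C. m: ✗ does not match
  D. Hz: ✗ does not match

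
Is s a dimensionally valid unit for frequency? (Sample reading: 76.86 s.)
No

frequency has SI base units: 1 / s
s does NOT reduce to 1 / s; a valid unit for frequency would be e.g. Hz.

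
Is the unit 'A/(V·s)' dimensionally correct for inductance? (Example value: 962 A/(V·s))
No

inductance has SI base units: kg * m^2 / (A^2 * s^2)
A/(V·s) does NOT reduce to kg * m^2 / (A^2 * s^2); a valid unit for inductance would be e.g. H.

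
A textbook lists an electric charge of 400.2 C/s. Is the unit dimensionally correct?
No

electric charge has SI base units: A * s
C/s does NOT reduce to A * s; a valid unit for electric charge would be e.g. C.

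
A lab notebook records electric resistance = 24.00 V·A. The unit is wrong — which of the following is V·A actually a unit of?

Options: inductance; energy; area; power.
power

electric resistance should have units dimensionally equivalent to kg * m^2 / (A^2 * s^3) (e.g. Ω).
The given unit 'V·A' reduces to kg * m^2 / s^3. Of the listed options, that is the dimensionality of power.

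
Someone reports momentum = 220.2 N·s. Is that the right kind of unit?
Yes

momentum has SI base units: kg * m / s
N·s reduces to the same SI base units, so it is a valid unit for momentum.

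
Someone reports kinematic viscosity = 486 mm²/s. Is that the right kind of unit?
Yes

kinematic viscosity has SI base units: m^2 / s
mm²/s reduces to the same SI base units, so it is a valid unit for kinematic viscosity.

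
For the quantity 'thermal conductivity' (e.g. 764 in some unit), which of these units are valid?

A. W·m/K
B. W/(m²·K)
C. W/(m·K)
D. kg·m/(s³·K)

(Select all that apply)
C, D

thermal conductivity has SI base units: kg * m / (s^3 * K)

Checking each option against kg * m / (s^3 * K):
  A. W·m/K: ✗ does not match
  B. W/(m²·K): ✗ does not match
  C. W/(m·K): ✓ matches
  D. kg·m/(s³·K): ✓ matches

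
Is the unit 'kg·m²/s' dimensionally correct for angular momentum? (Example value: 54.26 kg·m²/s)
Yes

angular momentum has SI base units: kg * m^2 / s
kg·m²/s reduces to the same SI base units, so it is a valid unit for angular momentum.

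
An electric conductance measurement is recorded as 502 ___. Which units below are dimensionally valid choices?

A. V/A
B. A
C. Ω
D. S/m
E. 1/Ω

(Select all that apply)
E

electric conductance has SI base units: A^2 * s^3 / (kg * m^2)

Checking each option against A^2 * s^3 / (kg * m^2):
  A. V/A: ✗ does not match
  B. A: ✗ does not match
  C. Ω: ✗ does not match
  D. S/m: ✗ does not match
  E. 1/Ω: ✓ matches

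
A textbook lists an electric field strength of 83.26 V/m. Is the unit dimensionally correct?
Yes

electric field strength has SI base units: kg * m / (A * s^3)
V/m reduces to the same SI base units, so it is a valid unit for electric field strength.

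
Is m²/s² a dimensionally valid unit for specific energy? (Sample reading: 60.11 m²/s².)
Yes

specific energy has SI base units: m^2 / s^2
m²/s² reduces to the same SI base units, so it is a valid unit for specific energy.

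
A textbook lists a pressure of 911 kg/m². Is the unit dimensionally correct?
No

pressure has SI base units: kg / (m * s^2)
kg/m² does NOT reduce to kg / (m * s^2); a valid unit for pressure would be e.g. Pa.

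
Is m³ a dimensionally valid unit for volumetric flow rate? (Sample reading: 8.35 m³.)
No

volumetric flow rate has SI base units: m^3 / s
m³ does NOT reduce to m^3 / s; a valid unit for volumetric flow rate would be e.g. m³/s.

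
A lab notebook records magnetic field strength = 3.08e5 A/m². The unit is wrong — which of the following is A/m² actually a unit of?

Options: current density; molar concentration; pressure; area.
current density

magnetic field strength should have units dimensionally equivalent to A / m (e.g. A/m).
The given unit 'A/m²' reduces to A / m^2. Of the listed options, that is the dimensionality of current density.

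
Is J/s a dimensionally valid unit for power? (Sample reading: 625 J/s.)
Yes

power has SI base units: kg * m^2 / s^3
J/s reduces to the same SI base units, so it is a valid unit for power.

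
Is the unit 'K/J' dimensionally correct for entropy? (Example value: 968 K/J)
No

entropy has SI base units: kg * m^2 / (s^2 * K)
K/J does NOT reduce to kg * m^2 / (s^2 * K); a valid unit for entropy would be e.g. J/K.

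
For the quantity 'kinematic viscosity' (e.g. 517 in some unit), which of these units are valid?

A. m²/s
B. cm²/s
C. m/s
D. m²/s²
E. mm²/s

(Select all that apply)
A, B, E

kinematic viscosity has SI base units: m^2 / s

Checking each option against m^2 / s:
  A. m²/s: ✓ matches
  B. cm²/s: ✓ matches
  C. m/s: ✗ does not match
  D. m²/s²: ✗ does not match
  E. mm²/s: ✓ matches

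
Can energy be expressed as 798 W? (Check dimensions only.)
No

energy has SI base units: kg * m^2 / s^2
W does NOT reduce to kg * m^2 / s^2; a valid unit for energy would be e.g. J.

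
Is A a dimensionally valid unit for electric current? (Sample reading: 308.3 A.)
Yes

electric current has SI base units: A
A reduces to the same SI base units, so it is a valid unit for electric current.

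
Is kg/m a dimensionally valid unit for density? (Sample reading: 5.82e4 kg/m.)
No

density has SI base units: kg / m^3
kg/m does NOT reduce to kg / m^3; a valid unit for density would be e.g. kg/m³.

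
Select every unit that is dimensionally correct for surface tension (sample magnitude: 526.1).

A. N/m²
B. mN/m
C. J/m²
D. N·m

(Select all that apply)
B, C

surface tension has SI base units: kg / s^2

Checking each option against kg / s^2:
  A. N/m²: ✗ does not match
  B. mN/m: ✓ matches
  C. J/m²: ✓ matches
  D. N·m: ✗ does not match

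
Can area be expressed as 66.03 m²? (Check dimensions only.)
Yes

area has SI base units: m^2
m² reduces to the same SI base units, so it is a valid unit for area.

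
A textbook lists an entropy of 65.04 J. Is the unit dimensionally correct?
No

entropy has SI base units: kg * m^2 / (s^2 * K)
J does NOT reduce to kg * m^2 / (s^2 * K); a valid unit for entropy would be e.g. J/K.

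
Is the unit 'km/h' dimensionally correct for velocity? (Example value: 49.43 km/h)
Yes

velocity has SI base units: m / s
km/h reduces to the same SI base units, so it is a valid unit for velocity.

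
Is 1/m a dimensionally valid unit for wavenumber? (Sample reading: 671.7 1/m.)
Yes

wavenumber has SI base units: 1 / m
1/m reduces to the same SI base units, so it is a valid unit for wavenumber.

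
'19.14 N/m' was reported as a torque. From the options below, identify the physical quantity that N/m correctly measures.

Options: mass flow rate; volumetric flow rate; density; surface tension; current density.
surface tension

torque should have units dimensionally equivalent to kg * m^2 / s^2 (e.g. N·m).
The given unit 'N/m' reduces to kg / s^2. Of the listed options, that is the dimensionality of surface tension.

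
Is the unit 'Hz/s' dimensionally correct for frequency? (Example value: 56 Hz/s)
No

frequency has SI base units: 1 / s
Hz/s does NOT reduce to 1 / s; a valid unit for frequency would be e.g. Hz.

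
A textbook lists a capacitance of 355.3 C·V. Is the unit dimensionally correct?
No

capacitance has SI base units: A^2 * s^4 / (kg * m^2)
C·V does NOT reduce to A^2 * s^4 / (kg * m^2); a valid unit for capacitance would be e.g. F.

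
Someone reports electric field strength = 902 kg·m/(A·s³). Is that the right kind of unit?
Yes

electric field strength has SI base units: kg * m / (A * s^3)
kg·m/(A·s³) reduces to the same SI base units, so it is a valid unit for electric field strength.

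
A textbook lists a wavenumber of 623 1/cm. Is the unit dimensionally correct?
Yes

wavenumber has SI base units: 1 / m
1/cm reduces to the same SI base units, so it is a valid unit for wavenumber.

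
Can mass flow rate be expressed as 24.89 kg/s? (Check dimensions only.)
Yes

mass flow rate has SI base units: kg / s
kg/s reduces to the same SI base units, so it is a valid unit for mass flow rate.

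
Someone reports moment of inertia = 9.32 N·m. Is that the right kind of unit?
No

moment of inertia has SI base units: kg * m^2
N·m does NOT reduce to kg * m^2; a valid unit for moment of inertia would be e.g. kg·m².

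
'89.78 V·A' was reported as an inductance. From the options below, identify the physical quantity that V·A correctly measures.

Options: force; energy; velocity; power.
power

inductance should have units dimensionally equivalent to kg * m^2 / (A^2 * s^2) (e.g. H).
The given unit 'V·A' reduces to kg * m^2 / s^3. Of the listed options, that is the dimensionality of power.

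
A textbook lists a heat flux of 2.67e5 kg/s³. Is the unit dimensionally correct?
Yes

heat flux has SI base units: kg / s^3
kg/s³ reduces to the same SI base units, so it is a valid unit for heat flux.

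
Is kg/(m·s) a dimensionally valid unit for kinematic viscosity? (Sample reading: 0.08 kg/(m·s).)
No

kinematic viscosity has SI base units: m^2 / s
kg/(m·s) does NOT reduce to m^2 / s; a valid unit for kinematic viscosity would be e.g. m²/s.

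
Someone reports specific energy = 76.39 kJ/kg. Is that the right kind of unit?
Yes

specific energy has SI base units: m^2 / s^2
kJ/kg reduces to the same SI base units, so it is a valid unit for specific energy.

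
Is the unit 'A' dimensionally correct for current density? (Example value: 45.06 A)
No

current density has SI base units: A / m^2
A does NOT reduce to A / m^2; a valid unit for current density would be e.g. A/m².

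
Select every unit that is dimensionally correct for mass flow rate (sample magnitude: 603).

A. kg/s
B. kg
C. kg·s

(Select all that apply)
A

mass flow rate has SI base units: kg / s

Checking each option against kg / s:
  A. kg/s: ✓ matches
  B. kg: ✗ does not match
  C. kg·s: ✗ does not match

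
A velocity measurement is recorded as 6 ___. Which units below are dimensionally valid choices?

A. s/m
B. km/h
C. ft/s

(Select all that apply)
B, C

velocity has SI base units: m / s

Checking each option against m / s:
  A. s/m: ✗ does not match
  B. km/h: ✓ matches
  C. ft/s: ✓ matches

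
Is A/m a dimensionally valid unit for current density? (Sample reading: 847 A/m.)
No

current density has SI base units: A / m^2
A/m does NOT reduce to A / m^2; a valid unit for current density would be e.g. A/m².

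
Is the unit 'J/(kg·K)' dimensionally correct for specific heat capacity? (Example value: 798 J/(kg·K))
Yes

specific heat capacity has SI base units: m^2 / (s^2 * K)
J/(kg·K) reduces to the same SI base units, so it is a valid unit for specific heat capacity.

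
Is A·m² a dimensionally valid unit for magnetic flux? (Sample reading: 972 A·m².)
No

magnetic flux has SI base units: kg * m^2 / (A * s^2)
A·m² does NOT reduce to kg * m^2 / (A * s^2); a valid unit for magnetic flux would be e.g. Wb.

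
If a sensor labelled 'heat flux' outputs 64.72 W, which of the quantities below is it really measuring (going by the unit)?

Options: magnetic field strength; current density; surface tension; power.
power

heat flux should have units dimensionally equivalent to kg / s^3 (e.g. W/m²).
The given unit 'W' reduces to kg * m^2 / s^3. Of the listed options, that is the dimensionality of power.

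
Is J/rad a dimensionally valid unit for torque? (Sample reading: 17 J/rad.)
Yes

torque has SI base units: kg * m^2 / s^2
J/rad reduces to the same SI base units, so it is a valid unit for torque.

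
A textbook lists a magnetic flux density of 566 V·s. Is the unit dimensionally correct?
No

magnetic flux density has SI base units: kg / (A * s^2)
V·s does NOT reduce to kg / (A * s^2); a valid unit for magnetic flux density would be e.g. T.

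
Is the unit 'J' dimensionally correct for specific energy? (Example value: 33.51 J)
No

specific energy has SI base units: m^2 / s^2
J does NOT reduce to m^2 / s^2; a valid unit for specific energy would be e.g. J/kg.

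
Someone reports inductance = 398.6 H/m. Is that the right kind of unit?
No

inductance has SI base units: kg * m^2 / (A^2 * s^2)
H/m does NOT reduce to kg * m^2 / (A^2 * s^2); a valid unit for inductance would be e.g. H.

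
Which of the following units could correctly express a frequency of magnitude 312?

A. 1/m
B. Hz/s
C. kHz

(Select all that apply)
C

frequency has SI base units: 1 / s

Checking each option against 1 / s:
  A. 1/m: ✗ does not match
  B. Hz/s: ✗ does not match
  C. kHz: ✓ matches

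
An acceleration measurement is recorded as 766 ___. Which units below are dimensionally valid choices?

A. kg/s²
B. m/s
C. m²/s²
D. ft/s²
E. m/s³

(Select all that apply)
D

acceleration has SI base units: m / s^2

Checking each option against m / s^2:
  A. kg/s²: ✗ does not match
  B. m/s: ✗ does not match
  C. m²/s²: ✗ does not match
  D. ft/s²: ✓ matches
  E. m/s³: ✗ does not match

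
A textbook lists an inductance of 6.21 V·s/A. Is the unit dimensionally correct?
Yes

inductance has SI base units: kg * m^2 / (A^2 * s^2)
V·s/A reduces to the same SI base units, so it is a valid unit for inductance.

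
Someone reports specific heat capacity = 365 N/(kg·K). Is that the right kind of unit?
No

specific heat capacity has SI base units: m^2 / (s^2 * K)
N/(kg·K) does NOT reduce to m^2 / (s^2 * K); a valid unit for specific heat capacity would be e.g. J/(kg·K).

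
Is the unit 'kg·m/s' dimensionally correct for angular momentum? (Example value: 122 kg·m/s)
No

angular momentum has SI base units: kg * m^2 / s
kg·m/s does NOT reduce to kg * m^2 / s; a valid unit for angular momentum would be e.g. kg·m²/s.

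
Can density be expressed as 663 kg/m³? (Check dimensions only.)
Yes

density has SI base units: kg / m^3
kg/m³ reduces to the same SI base units, so it is a valid unit for density.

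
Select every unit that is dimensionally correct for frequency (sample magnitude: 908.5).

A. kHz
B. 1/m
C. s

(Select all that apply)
A

frequency has SI base units: 1 / s

Checking each option against 1 / s:
  A. kHz: ✓ matches
  B. 1/m: ✗ does not match
  C. s: ✗ does not match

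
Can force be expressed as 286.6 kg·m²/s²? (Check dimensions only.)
No

force has SI base units: kg * m / s^2
kg·m²/s² does NOT reduce to kg * m / s^2; a valid unit for force would be e.g. N.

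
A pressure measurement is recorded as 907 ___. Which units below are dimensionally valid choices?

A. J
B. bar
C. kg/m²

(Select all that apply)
B

pressure has SI base units: kg / (m * s^2)

Checking each option against kg / (m * s^2):
  A. J: ✗ does not match
  B. bar: ✓ matches
  C. kg/m²: ✗ does not match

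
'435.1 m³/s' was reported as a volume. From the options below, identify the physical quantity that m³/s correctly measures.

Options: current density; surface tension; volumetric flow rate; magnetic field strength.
volumetric flow rate

volume should have units dimensionally equivalent to m^3 (e.g. m³).
The given unit 'm³/s' reduces to m^3 / s. Of the listed options, that is the dimensionality of volumetric flow rate.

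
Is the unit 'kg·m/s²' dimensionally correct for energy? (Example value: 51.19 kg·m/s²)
No

energy has SI base units: kg * m^2 / s^2
kg·m/s² does NOT reduce to kg * m^2 / s^2; a valid unit for energy would be e.g. J.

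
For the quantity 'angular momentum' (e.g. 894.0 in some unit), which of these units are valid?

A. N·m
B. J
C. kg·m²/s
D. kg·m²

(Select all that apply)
C

angular momentum has SI base units: kg * m^2 / s

Checking each option against kg * m^2 / s:
  A. N·m: ✗ does not match
  B. J: ✗ does not match
  C. kg·m²/s: ✓ matches
  D. kg·m²: ✗ does not match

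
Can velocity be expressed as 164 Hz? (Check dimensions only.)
No

velocity has SI base units: m / s
Hz does NOT reduce to m / s; a valid unit for velocity would be e.g. m/s.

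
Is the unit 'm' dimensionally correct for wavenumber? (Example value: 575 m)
No

wavenumber has SI base units: 1 / m
m does NOT reduce to 1 / m; a valid unit for wavenumber would be e.g. 1/m.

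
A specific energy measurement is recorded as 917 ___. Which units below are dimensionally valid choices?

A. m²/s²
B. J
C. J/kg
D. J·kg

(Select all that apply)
A, C

specific energy has SI base units: m^2 / s^2

Checking each option against m^2 / s^2:
  A. m²/s²: ✓ matches
  B. J: ✗ does not match
  C. J/kg: ✓ matches
  D. J·kg: ✗ does not match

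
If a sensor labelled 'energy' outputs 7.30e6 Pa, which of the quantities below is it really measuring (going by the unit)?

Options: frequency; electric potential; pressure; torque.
pressure

energy should have units dimensionally equivalent to kg * m^2 / s^2 (e.g. J).
The given unit 'Pa' reduces to kg / (m * s^2). Of the listed options, that is the dimensionality of pressure.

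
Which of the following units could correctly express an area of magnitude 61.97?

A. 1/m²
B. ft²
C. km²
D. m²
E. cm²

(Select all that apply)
B, C, D, E

area has SI base units: m^2

Checking each option against m^2:
  A. 1/m²: ✗ does not match
  B. ft²: ✓ matches
  C. km²: ✓ matches
  D. m²: ✓ matches
  E. cm²: ✓ matches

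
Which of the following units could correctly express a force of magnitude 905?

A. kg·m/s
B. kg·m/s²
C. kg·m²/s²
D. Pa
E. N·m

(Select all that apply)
B

force has SI base units: kg * m / s^2

Checking each option against kg * m / s^2:
  A. kg·m/s: ✗ does not match
  B. kg·m/s²: ✓ matches
  C. kg·m²/s²: ✗ does not match
  D. Pa: ✗ does not match
  E. N·m: ✗ does not match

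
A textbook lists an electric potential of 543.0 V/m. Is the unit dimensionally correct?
No

electric potential has SI base units: kg * m^2 / (A * s^3)
V/m does NOT reduce to kg * m^2 / (A * s^3); a valid unit for electric potential would be e.g. V.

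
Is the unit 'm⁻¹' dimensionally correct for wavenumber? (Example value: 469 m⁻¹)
Yes

wavenumber has SI base units: 1 / m
m⁻¹ reduces to the same SI base units, so it is a valid unit for wavenumber.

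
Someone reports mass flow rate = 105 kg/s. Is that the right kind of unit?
Yes

mass flow rate has SI base units: kg / s
kg/s reduces to the same SI base units, so it is a valid unit for mass flow rate.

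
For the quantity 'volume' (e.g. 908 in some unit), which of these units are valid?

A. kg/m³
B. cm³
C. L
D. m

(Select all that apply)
B, C

volume has SI base units: m^3

Checking each option against m^3:
  A. kg/m³: ✗ does not match
  B. cm³: ✓ matches
  C. L: ✓ matches
  D. m: ✗ does not match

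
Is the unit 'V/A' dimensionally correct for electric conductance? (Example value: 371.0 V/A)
No

electric conductance has SI base units: A^2 * s^3 / (kg * m^2)
V/A does NOT reduce to A^2 * s^3 / (kg * m^2); a valid unit for electric conductance would be e.g. S.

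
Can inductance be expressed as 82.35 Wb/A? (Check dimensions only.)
Yes

inductance has SI base units: kg * m^2 / (A^2 * s^2)
Wb/A reduces to the same SI base units, so it is a valid unit for inductance.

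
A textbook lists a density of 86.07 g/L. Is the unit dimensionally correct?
Yes

density has SI base units: kg / m^3
g/L reduces to the same SI base units, so it is a valid unit for density.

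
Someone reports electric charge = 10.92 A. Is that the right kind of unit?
No

electric charge has SI base units: A * s
A does NOT reduce to A * s; a valid unit for electric charge would be e.g. C.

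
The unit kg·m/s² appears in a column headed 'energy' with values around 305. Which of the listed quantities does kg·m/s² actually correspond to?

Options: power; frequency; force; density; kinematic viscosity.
force

energy should have units dimensionally equivalent to kg * m^2 / s^2 (e.g. J).
The given unit 'kg·m/s²' reduces to kg * m / s^2. Of the listed options, that is the dimensionality of force.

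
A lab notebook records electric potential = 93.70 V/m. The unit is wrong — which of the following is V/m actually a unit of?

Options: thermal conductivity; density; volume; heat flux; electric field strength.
electric field strength

electric potential should have units dimensionally equivalent to kg * m^2 / (A * s^3) (e.g. V).
The given unit 'V/m' reduces to kg * m / (A * s^3). Of the listed options, that is the dimensionality of electric field strength.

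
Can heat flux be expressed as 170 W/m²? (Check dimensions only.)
Yes

heat flux has SI base units: kg / s^3
W/m² reduces to the same SI base units, so it is a valid unit for heat flux.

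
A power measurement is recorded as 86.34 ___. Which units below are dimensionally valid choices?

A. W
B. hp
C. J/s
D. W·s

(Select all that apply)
A, B, C

power has SI base units: kg * m^2 / s^3

Checking each option against kg * m^2 / s^3:
  A. W: ✓ matches
  B. hp: ✓ matches
  C. J/s: ✓ matches
  D. W·s: ✗ does not match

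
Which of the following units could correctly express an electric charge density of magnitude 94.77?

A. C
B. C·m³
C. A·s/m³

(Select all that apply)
C

electric charge density has SI base units: A * s / m^3

Checking each option against A * s / m^3:
  A. C: ✗ does not match
  B. C·m³: ✗ does not match
  C. A·s/m³: ✓ matches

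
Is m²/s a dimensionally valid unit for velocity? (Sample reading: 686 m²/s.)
No

velocity has SI base units: m / s
m²/s does NOT reduce to m / s; a valid unit for velocity would be e.g. m/s.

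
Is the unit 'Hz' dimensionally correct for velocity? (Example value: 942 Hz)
No

velocity has SI base units: m / s
Hz does NOT reduce to m / s; a valid unit for velocity would be e.g. m/s.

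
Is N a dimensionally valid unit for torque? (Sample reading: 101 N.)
No

torque has SI base units: kg * m^2 / s^2
N does NOT reduce to kg * m^2 / s^2; a valid unit for torque would be e.g. N·m.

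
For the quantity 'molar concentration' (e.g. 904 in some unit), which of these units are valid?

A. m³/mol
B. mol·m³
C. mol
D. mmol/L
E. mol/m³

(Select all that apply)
D, E

molar concentration has SI base units: mol / m^3

Checking each option against mol / m^3:
  A. m³/mol: ✗ does not match
  B. mol·m³: ✗ does not match
  C. mol: ✗ does not match
  D. mmol/L: ✓ matches
  E. mol/m³: ✓ matches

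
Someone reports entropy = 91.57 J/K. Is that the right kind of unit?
Yes

entropy has SI base units: kg * m^2 / (s^2 * K)
J/K reduces to the same SI base units, so it is a valid unit for entropy.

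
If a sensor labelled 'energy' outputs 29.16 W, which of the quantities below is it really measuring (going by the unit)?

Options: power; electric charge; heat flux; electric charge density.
power

energy should have units dimensionally equivalent to kg * m^2 / s^2 (e.g. J).
The given unit 'W' reduces to kg * m^2 / s^3. Of the listed options, that is the dimensionality of power.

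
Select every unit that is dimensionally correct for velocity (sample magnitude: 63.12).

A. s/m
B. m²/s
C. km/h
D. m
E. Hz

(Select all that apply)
C

velocity has SI base units: m / s

Checking each option against m / s:
  A. s/m: ✗ does not match
  B. m²/s: ✗ does not match
  C. km/h: ✓ matches
  D. m: ✗ does not match
  E. Hz: ✗ does not match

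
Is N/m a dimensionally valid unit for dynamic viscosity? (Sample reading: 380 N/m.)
No

dynamic viscosity has SI base units: kg / (m * s)
N/m does NOT reduce to kg / (m * s); a valid unit for dynamic viscosity would be e.g. Pa·s.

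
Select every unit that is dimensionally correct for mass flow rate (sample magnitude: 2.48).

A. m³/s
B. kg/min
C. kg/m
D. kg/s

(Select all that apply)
B, D

mass flow rate has SI base units: kg / s

Checking each option against kg / s:
  A. m³/s: ✗ does not match
  B. kg/min: ✓ matches
  C. kg/m: ✗ does not match
  D. kg/s: ✓ matches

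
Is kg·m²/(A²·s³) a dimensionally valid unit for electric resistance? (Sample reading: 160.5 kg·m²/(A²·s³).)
Yes

electric resistance has SI base units: kg * m^2 / (A^2 * s^3)
kg·m²/(A²·s³) reduces to the same SI base units, so it is a valid unit for electric resistance.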